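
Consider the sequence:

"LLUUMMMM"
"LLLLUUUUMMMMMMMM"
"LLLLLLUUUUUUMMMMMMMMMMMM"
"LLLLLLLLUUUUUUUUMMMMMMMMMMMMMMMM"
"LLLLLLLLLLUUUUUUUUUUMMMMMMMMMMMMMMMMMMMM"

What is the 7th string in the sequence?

LLLLLLLLLLLLLLUUUUUUUUUUUUUUMMMMMMMMMMMMMMMMMMMMMMMMMMMM

The n-th term is 2n L's then 2n U's then 4n M's (n = 1, 2, …).
For term 7, n = 7, so the run lengths are 14, 14, 28.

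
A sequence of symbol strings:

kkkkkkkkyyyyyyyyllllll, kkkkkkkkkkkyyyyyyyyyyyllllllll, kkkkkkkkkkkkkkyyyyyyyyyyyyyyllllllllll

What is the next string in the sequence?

Reading off run lengths: k runs 8, 11, 14; y runs 8, 11, 14; l runs 6, 8, 10 — each is linear in n, where the shown terms are n = 3, 4, 5.
At n = 6 the blocks have lengths 17, 17, 12.

kkkkkkkkkkkkkkkkkyyyyyyyyyyyyyyyyyllllllllllll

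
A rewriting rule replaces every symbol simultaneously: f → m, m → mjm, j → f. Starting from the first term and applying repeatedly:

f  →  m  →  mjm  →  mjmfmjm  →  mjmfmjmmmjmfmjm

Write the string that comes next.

Rewriting the 15 symbols of mjmfmjmmmjmfmjm one by one yields mjm f mjm m mjm f mjm mjm mjm f mjm m mjm f mjm; concatenated:

mjmfmjmmmjmfmjmmjmmjmfmjmmmjmfmjm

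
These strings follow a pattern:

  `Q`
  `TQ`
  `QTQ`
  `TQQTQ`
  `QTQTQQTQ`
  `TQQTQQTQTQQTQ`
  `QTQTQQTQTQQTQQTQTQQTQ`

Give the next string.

TQQTQQTQTQQTQQTQTQQTQTQQTQQTQTQQTQ

This is a Fibonacci-style word recurrence s(k) = s(k−2)·s(k−1): e.g. Q·TQ = QTQ.
The next term joins TQQTQQTQTQQTQ and QTQTQQTQTQQTQQTQTQQTQ.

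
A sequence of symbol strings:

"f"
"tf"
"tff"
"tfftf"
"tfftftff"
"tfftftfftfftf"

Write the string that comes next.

tfftftfftfftftfftftff

This is a Fibonacci-style word recurrence s(k) = s(k−1)·s(k−2): e.g. tf·f = tff.
So term 7 is tfftftfftfftf·tfftftff.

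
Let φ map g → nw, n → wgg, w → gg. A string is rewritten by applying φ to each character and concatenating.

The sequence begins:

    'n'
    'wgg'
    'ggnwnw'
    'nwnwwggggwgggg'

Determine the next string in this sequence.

wggggwggggggnwnwnwnwggnwnwnwnw

Replace each of the 14 characters of nwnwwggggwgggg in place — wgg gg wgg gg gg nw nw nw nw gg nw nw nw nw — and concatenate.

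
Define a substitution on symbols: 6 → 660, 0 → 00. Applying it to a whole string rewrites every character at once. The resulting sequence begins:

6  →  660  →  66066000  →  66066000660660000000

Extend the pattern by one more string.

Rewriting the 20 symbols of 66066000660660000000 one by one yields 660 660 00 660 660 00 00 00 660 660 00 660 660 00 00 00 00 00 00 00; concatenated:

660660006606600000006606600066066000000000000000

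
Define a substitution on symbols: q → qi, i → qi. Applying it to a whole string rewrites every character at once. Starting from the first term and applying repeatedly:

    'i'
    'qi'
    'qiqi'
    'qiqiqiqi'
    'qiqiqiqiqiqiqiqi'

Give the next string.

qiqiqiqiqiqiqiqiqiqiqiqiqiqiqiqi

φ(qiqiqiqiqiqiqiqi) expands symbol-by-symbol to qi qi qi qi qi qi qi qi qi qi qi qi qi qi qi qi; joining the 16 pieces gives the next term.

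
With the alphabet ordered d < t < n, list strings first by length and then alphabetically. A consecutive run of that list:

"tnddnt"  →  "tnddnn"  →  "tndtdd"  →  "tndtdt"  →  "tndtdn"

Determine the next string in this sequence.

tndttd

Treat tndtdn as a base-3 numeral over the given alphabet and add one, carrying through any trailing n's.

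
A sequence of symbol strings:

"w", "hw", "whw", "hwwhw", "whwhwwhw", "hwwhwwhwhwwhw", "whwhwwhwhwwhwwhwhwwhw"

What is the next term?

Each term (from the third on) is the two preceding terms concatenated in order: term 3 = w·hw = whw.
The next term joins hwwhwwhwhwwhw and whwhwwhwhwwhwwhwhwwhw.

hwwhwwhwhwwhwwhwhwwhwhwwhwwhwhwwhw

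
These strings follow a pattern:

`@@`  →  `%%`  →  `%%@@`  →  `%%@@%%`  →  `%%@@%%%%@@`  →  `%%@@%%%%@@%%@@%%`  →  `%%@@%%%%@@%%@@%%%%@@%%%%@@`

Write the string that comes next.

This is a Fibonacci-style word recurrence s(k) = s(k−1)·s(k−2): e.g. %%·@@ = %%@@.
So term 8 is %%@@%%%%@@%%@@%%%%@@%%%%@@·%%@@%%%%@@%%@@%%.

%%@@%%%%@@%%@@%%%%@@%%%%@@%%@@%%%%@@%%@@%%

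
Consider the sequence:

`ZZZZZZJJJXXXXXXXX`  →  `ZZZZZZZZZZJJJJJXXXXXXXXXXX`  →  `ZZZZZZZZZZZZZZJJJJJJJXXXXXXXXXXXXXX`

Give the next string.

Term n consists of 4n-2 Z's, followed by 2n-1 J's, followed by 3n+2 X's, where the shown terms are n = 2, 3, 4.
For the next term, n = 5, so the run lengths are 18, 9, 17.

ZZZZZZZZZZZZZZZZZZJJJJJJJJJXXXXXXXXXXXXXXXXX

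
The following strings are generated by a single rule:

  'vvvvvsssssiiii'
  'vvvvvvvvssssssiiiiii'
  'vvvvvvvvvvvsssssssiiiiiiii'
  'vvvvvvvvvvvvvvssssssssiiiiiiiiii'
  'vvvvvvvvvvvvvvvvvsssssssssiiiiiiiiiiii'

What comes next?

vvvvvvvvvvvvvvvvvvvvssssssssssiiiiiiiiiiiiii

Term n consists of 3n-1 v's, followed by n+3 s's, followed by 2n i's, where the shown terms are n = 2, 3, 4, 5, 6.
Setting n = 7 gives 20, 10, 14 characters in each block.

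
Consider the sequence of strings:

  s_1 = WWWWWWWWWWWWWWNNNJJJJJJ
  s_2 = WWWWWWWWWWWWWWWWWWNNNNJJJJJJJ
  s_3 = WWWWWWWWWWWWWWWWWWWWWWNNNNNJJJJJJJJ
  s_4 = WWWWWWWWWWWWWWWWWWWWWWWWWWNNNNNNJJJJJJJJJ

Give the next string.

Each string has the form W^{4n+2} N^{n} J^{n+3}, where the shown terms are n = 3, 4, 5, 6.
At n = 7 the blocks have lengths 30, 7, 10.

WWWWWWWWWWWWWWWWWWWWWWWWWWWWWWNNNNNNNJJJJJJJJJJ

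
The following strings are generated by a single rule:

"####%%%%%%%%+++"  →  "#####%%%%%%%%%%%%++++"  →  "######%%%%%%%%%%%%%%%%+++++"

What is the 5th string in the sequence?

########%%%%%%%%%%%%%%%%%%%%%%%%+++++++

Each string has the form #^{n+2} %^{4n} +^{n+1}, where the shown terms are n = 2, 3, 4.
For term 5, n = 6, so the run lengths are 8, 24, 7.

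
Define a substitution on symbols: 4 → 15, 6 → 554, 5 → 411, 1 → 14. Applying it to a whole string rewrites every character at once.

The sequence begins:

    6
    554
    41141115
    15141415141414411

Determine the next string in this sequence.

144111415141514411141514151415151414

φ(15141415141414411) expands symbol-by-symbol to 14 411 14 15 14 15 14 411 14 15 14 15 14 15 15 14 14; joining the 17 pieces gives the next term.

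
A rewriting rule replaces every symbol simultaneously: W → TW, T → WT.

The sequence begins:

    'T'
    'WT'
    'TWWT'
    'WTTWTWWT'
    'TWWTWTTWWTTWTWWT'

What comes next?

Rewriting the 16 symbols of TWWTWTTWWTTWTWWT one by one yields WT TW TW WT TW WT WT TW TW WT WT TW WT TW TW WT; concatenated:

WTTWTWWTTWWTWTTWTWWTWTTWWTTWTWWT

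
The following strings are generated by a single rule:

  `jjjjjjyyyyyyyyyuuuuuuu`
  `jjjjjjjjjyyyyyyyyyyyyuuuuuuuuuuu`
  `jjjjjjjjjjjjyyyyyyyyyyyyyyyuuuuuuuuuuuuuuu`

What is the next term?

Term n consists of 3n j's, followed by 3n+3 y's, followed by 4n-1 u's, where the shown terms are n = 2, 3, 4.
At n = 5 the blocks have lengths 15, 18, 19.

jjjjjjjjjjjjjjjyyyyyyyyyyyyyyyyyyuuuuuuuuuuuuuuuuuuu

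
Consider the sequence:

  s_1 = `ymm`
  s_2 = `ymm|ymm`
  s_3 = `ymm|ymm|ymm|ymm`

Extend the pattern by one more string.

s(k+1) = s(k)·|·s(k) — each term doubles the last with '|' between the halves.
So the next term is two copies of ymm|ymm|ymm|ymm with '|' between the halves.

ymm|ymm|ymm|ymm|ymm|ymm|ymm|ymm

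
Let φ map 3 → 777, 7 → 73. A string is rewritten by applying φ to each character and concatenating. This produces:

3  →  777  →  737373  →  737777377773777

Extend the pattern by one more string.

φ(737777377773777) expands symbol-by-symbol to 73 777 73 73 73 73 777 73 73 73 73 777 73 73 73; joining the 15 pieces gives the next term.

737777373737377773737373777737373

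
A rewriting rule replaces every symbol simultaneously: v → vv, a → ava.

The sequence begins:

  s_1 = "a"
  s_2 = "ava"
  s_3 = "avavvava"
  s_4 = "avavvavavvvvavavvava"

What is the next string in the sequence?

avavvavavvvvavavvavavvvvvvvvavavvavavvvvavavvava

Applying the rule to each of the 20 symbols of avavvavavvvvavavvava gives the pieces ava vv ava vv vv ava vv ava vv vv vv vv ava vv ava vv vv ava vv ava, which concatenate to the answer.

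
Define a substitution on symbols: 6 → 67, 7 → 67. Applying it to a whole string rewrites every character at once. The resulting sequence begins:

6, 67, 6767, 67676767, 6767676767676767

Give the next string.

Replace each of the 16 characters of 6767676767676767 in place — 67 67 67 67 67 67 67 67 67 67 67 67 67 67 67 67 — and concatenate.

67676767676767676767676767676767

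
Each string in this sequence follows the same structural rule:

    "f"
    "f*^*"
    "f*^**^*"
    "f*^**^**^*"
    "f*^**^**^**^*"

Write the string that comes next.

Each term is the previous one with *^* appended.
Applying this once more to f*^**^**^**^*:

f*^**^**^**^**^*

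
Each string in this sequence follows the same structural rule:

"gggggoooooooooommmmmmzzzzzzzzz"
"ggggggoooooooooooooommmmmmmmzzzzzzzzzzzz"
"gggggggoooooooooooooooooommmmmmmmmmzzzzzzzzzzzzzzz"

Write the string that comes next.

ggggggggoooooooooooooooooooooommmmmmmmmmmmzzzzzzzzzzzzzzzzzz

Reading off run lengths: g runs 5, 6, 7; o runs 10, 14, 18; m runs 6, 8, 10; z runs 9, 12, 15 — each is linear in n, where the shown terms are n = 3, 4, 5.
At n = 6 the blocks have lengths 8, 22, 12, 18.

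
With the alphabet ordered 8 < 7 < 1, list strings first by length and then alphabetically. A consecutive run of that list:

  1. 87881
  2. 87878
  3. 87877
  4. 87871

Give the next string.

87818

Treat 87871 as a base-3 numeral over the given alphabet and add one, carrying through any trailing 1's.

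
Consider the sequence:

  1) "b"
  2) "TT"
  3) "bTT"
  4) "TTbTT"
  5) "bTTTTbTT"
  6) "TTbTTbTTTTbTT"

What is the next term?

bTTTTbTTTTbTTbTTTTbTT

Each term (from the third on) is the two preceding terms concatenated in order: term 3 = b·TT = bTT.
The next term joins bTTTTbTT and TTbTTbTTTTbTT.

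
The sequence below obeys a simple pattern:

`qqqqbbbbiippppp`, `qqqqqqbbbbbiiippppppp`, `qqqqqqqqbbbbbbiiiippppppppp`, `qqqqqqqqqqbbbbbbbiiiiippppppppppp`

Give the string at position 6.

The n-th term is 2n q's then n+2 b's then n i's then 2n+1 p's, where the shown terms are n = 2, 3, 4, 5.
Setting n = 7 gives 14, 9, 7, 15 characters in each block.

qqqqqqqqqqqqqqbbbbbbbbbiiiiiiippppppppppppppp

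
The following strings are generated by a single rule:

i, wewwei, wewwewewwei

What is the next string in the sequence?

Each term is the previous one with wewwe prepended.
Applying this once more to wewwewewwei:

wewwewewwewewwei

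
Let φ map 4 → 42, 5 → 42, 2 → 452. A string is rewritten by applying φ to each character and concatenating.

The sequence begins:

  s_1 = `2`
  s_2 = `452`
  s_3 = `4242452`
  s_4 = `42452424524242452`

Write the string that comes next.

42452424245242452424245242452424524242452

Applying the rule to each of the 17 symbols of 42452424524242452 gives the pieces 42 452 42 42 452 42 452 42 42 452 42 452 42 452 42 42 452, which concatenate to the answer.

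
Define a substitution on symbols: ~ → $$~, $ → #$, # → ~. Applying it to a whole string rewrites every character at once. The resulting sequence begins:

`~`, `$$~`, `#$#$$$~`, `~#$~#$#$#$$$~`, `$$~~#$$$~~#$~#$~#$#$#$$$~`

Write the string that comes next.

Replace each of the 25 characters of $$~~#$$$~~#$~#$~#$#$#$$$~ in place — #$ #$ $$~ $$~ ~ #$ #$ #$ $$~ $$~ ~ #$ $$~ ~ #$ $$~ ~ #$ ~ #$ ~ #$ #$ #$ $$~ — and concatenate.

#$#$$$~$$~~#$#$#$$$~$$~~#$$$~~#$$$~~#$~#$~#$#$#$$$~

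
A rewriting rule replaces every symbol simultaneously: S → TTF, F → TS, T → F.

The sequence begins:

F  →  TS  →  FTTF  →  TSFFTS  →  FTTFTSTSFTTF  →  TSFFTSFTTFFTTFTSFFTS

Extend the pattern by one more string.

FTTFTSTSFTTFTSFFTSTSFFTSFTTFTSTSFTTF

Applying the rule to each of the 20 symbols of TSFFTSFTTFFTTFTSFFTS gives the pieces F TTF TS TS F TTF TS F F TS TS F F TS F TTF TS TS F TTF, which concatenate to the answer.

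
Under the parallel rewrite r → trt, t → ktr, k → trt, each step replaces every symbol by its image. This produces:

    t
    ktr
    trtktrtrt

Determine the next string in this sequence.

Rewriting each symbol of trtktrtrt: t→ktr, r→trt, t→ktr, k→trt, t→ktr, r→trt, t→ktr, r→trt, t→ktr, which concatenates to ktr trt ktr trt ktr trt ktr trt ktr.

ktrtrtktrtrtktrtrtktrtrtktr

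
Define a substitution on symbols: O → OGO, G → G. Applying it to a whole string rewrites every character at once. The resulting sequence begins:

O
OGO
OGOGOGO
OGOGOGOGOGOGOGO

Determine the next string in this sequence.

OGOGOGOGOGOGOGOGOGOGOGOGOGOGOGO

φ(OGOGOGOGOGOGOGO) expands symbol-by-symbol to OGO G OGO G OGO G OGO G OGO G OGO G OGO G OGO; joining the 15 pieces gives the next term.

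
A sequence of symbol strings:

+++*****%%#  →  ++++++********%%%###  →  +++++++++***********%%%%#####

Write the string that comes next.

Term n consists of 3n +'s, followed by 3n+2 *'s, followed by n+1 %'s, followed by 2n-1 #'s (n = 1, 2, …).
At n = 4 the blocks have lengths 12, 14, 5, 7.

++++++++++++**************%%%%%#######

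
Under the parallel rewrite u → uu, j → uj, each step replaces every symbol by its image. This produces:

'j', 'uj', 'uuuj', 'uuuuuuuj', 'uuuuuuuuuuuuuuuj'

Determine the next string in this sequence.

uuuuuuuuuuuuuuuuuuuuuuuuuuuuuuuj

Replace each of the 16 characters of uuuuuuuuuuuuuuuj in place — uu uu uu uu uu uu uu uu uu uu uu uu uu uu uu uj — and concatenate.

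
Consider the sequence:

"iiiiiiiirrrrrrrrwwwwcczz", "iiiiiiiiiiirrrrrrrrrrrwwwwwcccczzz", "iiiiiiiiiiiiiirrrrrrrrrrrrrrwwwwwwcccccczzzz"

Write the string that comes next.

iiiiiiiiiiiiiiiiirrrrrrrrrrrrrrrrrwwwwwwwcccccccczzzzz

Reading off run lengths: i runs 8, 11, 14; r runs 8, 11, 14; w runs 4, 5, 6; c runs 2, 4, 6; z runs 2, 3, 4 — each is linear in n, where the shown terms are n = 2, 3, 4.
Setting n = 5 gives 17, 17, 7, 8, 5 characters in each block.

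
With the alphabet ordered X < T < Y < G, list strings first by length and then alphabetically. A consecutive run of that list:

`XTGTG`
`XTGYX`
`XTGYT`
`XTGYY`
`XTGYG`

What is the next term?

XTGGX

The successor of XTGYG increments the rightmost position that isn't already G and resets every position after it to X.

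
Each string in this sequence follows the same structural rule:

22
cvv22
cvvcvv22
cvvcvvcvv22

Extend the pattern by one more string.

Every step adds cvv at the front: s(k+1) = cvv·s(k).
One more step from cvvcvvcvv22 gives the answer.

cvvcvvcvvcvv22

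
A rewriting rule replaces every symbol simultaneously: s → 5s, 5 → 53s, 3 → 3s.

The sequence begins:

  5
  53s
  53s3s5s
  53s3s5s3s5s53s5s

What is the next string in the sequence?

Applying the rule to each of the 16 symbols of 53s3s5s3s5s53s5s gives the pieces 53s 3s 5s 3s 5s 53s 5s 3s 5s 53s 5s 53s 3s 5s 53s 5s, which concatenate to the answer.

53s3s5s3s5s53s5s3s5s53s5s53s3s5s53s5s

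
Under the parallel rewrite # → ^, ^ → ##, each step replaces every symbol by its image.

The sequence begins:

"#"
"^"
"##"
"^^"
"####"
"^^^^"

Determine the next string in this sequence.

########

Rewriting each symbol of ^^^^: ^→##, ^→##, ^→##, ^→##, which concatenates to ## ## ## ##.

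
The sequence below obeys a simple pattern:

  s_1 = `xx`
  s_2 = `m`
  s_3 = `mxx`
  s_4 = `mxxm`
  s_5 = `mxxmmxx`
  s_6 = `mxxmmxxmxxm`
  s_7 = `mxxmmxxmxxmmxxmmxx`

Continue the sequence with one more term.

From term 3 onward, concatenate the last term with the second-to-last: m·xx = mxx, mxx·m = mxxm, …
The next term joins mxxmmxxmxxmmxxmmxx and mxxmmxxmxxm.

mxxmmxxmxxmmxxmmxxmxxmmxxmxxm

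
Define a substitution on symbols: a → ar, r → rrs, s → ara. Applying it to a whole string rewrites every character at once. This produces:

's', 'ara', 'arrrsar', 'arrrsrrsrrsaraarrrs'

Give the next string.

arrrsrrsrrsararrsrrsararrsrrsaraarrrsararrrsrrsrrsara

Applying the rule to each of the 19 symbols of arrrsrrsrrsaraarrrs gives the pieces ar rrs rrs rrs ara rrs rrs ara rrs rrs ara ar rrs ar ar rrs rrs rrs ara, which concatenate to the answer.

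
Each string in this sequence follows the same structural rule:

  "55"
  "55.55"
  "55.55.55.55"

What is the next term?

55.55.55.55.55.55.55.55

Every step duplicates the string with '.' between the halves.
So the next term is two copies of 55.55.55.55 with '.' between the halves.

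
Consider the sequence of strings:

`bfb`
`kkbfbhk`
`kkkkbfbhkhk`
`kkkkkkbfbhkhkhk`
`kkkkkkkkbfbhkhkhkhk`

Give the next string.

s(k+1) = kk·s(k)·hk, so each term gains kk as a prefix and hk as a suffix.
Applying this once more to kkkkkkkkbfbhkhkhkhk:

kkkkkkkkkkbfbhkhkhkhkhk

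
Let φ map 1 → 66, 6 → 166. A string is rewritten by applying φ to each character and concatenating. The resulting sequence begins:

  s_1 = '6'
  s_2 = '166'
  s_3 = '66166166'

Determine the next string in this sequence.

Rewriting each symbol of 66166166: 6→166, 6→166, 1→66, 6→166, 6→166, 1→66, 6→166, 6→166, which concatenates to 166 166 66 166 166 66 166 166.

1661666616616666166166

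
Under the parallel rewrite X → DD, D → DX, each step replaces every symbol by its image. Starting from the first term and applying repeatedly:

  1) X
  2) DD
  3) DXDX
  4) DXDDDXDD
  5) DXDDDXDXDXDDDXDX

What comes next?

Applying the rule to each of the 16 symbols of DXDDDXDXDXDDDXDX gives the pieces DX DD DX DX DX DD DX DD DX DD DX DX DX DD DX DD, which concatenate to the answer.

DXDDDXDXDXDDDXDDDXDDDXDXDXDDDXDD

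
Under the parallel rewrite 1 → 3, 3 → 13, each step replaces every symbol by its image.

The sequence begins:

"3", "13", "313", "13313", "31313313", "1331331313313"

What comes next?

Rewriting the 13 symbols of 1331331313313 one by one yields 3 13 13 3 13 13 3 13 3 13 13 3 13; concatenated:

313133131331331313313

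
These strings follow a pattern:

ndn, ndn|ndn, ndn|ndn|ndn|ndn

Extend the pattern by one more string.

s(k+1) = s(k)·|·s(k) — each term doubles the last with '|' between the halves.
One more doubling of ndn|ndn|ndn|ndn gives the answer.

ndn|ndn|ndn|ndn|ndn|ndn|ndn|ndn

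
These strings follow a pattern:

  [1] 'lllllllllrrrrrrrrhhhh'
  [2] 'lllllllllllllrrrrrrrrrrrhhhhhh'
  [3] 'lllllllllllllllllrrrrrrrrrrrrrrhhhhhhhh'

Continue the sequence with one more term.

The n-th term is 4n+1 l's then 3n+2 r's then 2n h's, where the shown terms are n = 2, 3, 4.
For the next term, n = 5, so the run lengths are 21, 17, 10.

lllllllllllllllllllllrrrrrrrrrrrrrrrrrhhhhhhhhhh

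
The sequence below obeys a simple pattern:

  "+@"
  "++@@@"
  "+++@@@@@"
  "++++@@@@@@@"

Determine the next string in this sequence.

The n-th term is n +'s then 2n-1 @'s (n = 1, 2, …).
At n = 5 the blocks have lengths 5, 9.

+++++@@@@@@@@@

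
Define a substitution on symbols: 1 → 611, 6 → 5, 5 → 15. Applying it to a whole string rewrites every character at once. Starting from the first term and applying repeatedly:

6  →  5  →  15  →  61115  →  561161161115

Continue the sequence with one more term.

1556116115611611561161161115

Expanding 561161161115: 5→15, 6→5, 1→611, 1→611, 6→5, 1→611, 1→611, 6→5, 1→611, 1→611, 1→611, 5→15. Concatenated: 15 5 611 611 5 611 611 5 611 611 611 15.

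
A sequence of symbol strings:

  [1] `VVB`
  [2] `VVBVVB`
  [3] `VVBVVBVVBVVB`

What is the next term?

VVBVVBVVBVVBVVBVVBVVBVVB

s(k+1) = s(k)·s(k) — each term doubles the last.
One more doubling of VVBVVBVVBVVB gives the answer.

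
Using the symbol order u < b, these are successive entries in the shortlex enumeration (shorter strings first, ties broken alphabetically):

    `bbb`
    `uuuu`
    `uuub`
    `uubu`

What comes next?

uubb

Treat uubu as a base-2 numeral over the given alphabet and add one, carrying through any trailing b's.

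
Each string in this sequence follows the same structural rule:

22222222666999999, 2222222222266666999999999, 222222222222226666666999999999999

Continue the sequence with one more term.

Each string has the form 2^{3n+2} 6^{2n-1} 9^{3n}, where the shown terms are n = 2, 3, 4.
At n = 5 the blocks have lengths 17, 9, 15.

22222222222222222666666666999999999999999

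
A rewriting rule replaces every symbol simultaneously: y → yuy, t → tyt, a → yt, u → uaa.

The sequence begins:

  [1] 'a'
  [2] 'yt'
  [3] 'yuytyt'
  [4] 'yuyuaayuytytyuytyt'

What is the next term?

Replace each of the 18 characters of yuyuaayuytytyuytyt in place — yuy uaa yuy uaa yt yt yuy uaa yuy tyt yuy tyt yuy uaa yuy tyt yuy tyt — and concatenate.

yuyuaayuyuaaytytyuyuaayuytytyuytytyuyuaayuytytyuytyt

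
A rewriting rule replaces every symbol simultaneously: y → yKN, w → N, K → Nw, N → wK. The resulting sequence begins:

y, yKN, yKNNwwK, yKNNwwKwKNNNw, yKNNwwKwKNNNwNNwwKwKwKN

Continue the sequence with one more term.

yKNNwwKwKNNNwNNwwKwKwKNwKwKNNNwNNwNNwwK

Applying the rule to each of the 23 symbols of yKNNwwKwKNNNwNNwwKwKwKN gives the pieces yKN Nw wK wK N N Nw N Nw wK wK wK N wK wK N N Nw N Nw N Nw wK, which concatenate to the answer.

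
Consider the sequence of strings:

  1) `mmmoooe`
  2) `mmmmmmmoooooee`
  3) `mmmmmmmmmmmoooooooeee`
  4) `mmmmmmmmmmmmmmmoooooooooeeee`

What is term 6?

The n-th term is 4n-1 m's then 2n+1 o's then n e's (n = 1, 2, …).
At n = 6 the blocks have lengths 23, 13, 6.

mmmmmmmmmmmmmmmmmmmmmmmoooooooooooooeeeeee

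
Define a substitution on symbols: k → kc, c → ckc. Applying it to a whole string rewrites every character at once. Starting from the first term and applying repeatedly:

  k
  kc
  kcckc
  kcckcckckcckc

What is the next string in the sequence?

Rewriting the 13 symbols of kcckcckckcckc one by one yields kc ckc ckc kc ckc ckc kc ckc kc ckc ckc kc ckc; concatenated:

kcckcckckcckcckckcckckcckcckckcckc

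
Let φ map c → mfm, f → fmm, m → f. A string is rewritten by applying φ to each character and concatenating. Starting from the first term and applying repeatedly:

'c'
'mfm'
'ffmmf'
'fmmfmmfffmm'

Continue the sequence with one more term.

Expanding fmmfmmfffmm: f→fmm, m→f, m→f, f→fmm, m→f, m→f, f→fmm, f→fmm, f→fmm, m→f, m→f. Concatenated: fmm f f fmm f f fmm fmm fmm f f.

fmmfffmmfffmmfmmfmmff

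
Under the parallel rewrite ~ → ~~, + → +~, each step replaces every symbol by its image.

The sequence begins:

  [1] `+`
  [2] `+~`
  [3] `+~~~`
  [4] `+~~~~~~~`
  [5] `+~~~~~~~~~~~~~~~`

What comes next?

Replace each of the 16 characters of +~~~~~~~~~~~~~~~ in place — +~ ~~ ~~ ~~ ~~ ~~ ~~ ~~ ~~ ~~ ~~ ~~ ~~ ~~ ~~ ~~ — and concatenate.

+~~~~~~~~~~~~~~~~~~~~~~~~~~~~~~~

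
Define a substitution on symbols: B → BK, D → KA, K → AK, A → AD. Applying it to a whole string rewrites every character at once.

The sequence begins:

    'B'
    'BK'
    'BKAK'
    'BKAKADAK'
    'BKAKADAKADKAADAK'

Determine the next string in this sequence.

φ(BKAKADAKADKAADAK) expands symbol-by-symbol to BK AK AD AK AD KA AD AK AD KA AK AD AD KA AD AK; joining the 16 pieces gives the next term.

BKAKADAKADKAADAKADKAAKADADKAADAK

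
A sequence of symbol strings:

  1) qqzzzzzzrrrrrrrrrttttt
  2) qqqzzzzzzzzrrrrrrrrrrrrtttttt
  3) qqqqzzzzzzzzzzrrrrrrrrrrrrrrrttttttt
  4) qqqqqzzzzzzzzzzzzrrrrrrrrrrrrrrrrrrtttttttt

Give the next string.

The n-th term is n-1 q's then 2n z's then 3n r's then n+2 t's, where the shown terms are n = 3, 4, 5, 6.
Setting n = 7 gives 6, 14, 21, 9 characters in each block.

qqqqqqzzzzzzzzzzzzzzrrrrrrrrrrrrrrrrrrrrrttttttttt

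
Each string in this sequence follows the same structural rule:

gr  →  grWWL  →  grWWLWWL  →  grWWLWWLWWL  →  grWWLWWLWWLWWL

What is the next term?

Each term is the previous one with WWL appended.
Applying this once more to grWWLWWLWWLWWL:

grWWLWWLWWLWWLWWL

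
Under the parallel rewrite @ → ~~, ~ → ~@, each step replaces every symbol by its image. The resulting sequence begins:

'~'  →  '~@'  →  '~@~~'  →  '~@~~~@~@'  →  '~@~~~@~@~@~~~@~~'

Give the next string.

~@~~~@~@~@~~~@~~~@~~~@~@~@~~~@~@

φ(~@~~~@~@~@~~~@~~) expands symbol-by-symbol to ~@ ~~ ~@ ~@ ~@ ~~ ~@ ~~ ~@ ~~ ~@ ~@ ~@ ~~ ~@ ~@; joining the 16 pieces gives the next term.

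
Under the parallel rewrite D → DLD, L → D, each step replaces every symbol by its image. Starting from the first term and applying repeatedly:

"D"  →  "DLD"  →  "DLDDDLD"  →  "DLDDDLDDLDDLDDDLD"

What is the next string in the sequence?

Applying the rule to each of the 17 symbols of DLDDDLDDLDDLDDDLD gives the pieces DLD D DLD DLD DLD D DLD DLD D DLD DLD D DLD DLD DLD D DLD, which concatenate to the answer.

DLDDDLDDLDDLDDDLDDLDDDLDDLDDDLDDLDDLDDDLD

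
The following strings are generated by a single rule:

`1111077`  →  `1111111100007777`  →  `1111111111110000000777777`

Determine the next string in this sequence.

Each string has the form 1^{4n} 0^{3n-2} 7^{2n} (n = 1, 2, …).
At n = 4 the blocks have lengths 16, 10, 8.

1111111111111111000000000077777777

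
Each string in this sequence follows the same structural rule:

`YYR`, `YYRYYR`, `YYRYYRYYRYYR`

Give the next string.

Each string is two copies of the previous one concatenated.
One more doubling of YYRYYRYYRYYR gives the answer.

YYRYYRYYRYYRYYRYYRYYRYYR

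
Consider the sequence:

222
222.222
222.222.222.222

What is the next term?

222.222.222.222.222.222.222.222

s(k+1) = s(k)·.·s(k) — each term doubles the last with '.' between the halves.
One more doubling of 222.222.222.222 gives the answer.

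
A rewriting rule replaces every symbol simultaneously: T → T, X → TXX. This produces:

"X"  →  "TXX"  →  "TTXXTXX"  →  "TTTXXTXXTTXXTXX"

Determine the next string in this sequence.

Rewriting the 15 symbols of TTTXXTXXTTXXTXX one by one yields T T T TXX TXX T TXX TXX T T TXX TXX T TXX TXX; concatenated:

TTTTXXTXXTTXXTXXTTTXXTXXTTXXTXX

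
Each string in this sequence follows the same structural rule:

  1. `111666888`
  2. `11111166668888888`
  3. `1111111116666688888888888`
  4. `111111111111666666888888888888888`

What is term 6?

1111111111111111116666666688888888888888888888888

Reading off run lengths: 1 runs 3, 6, 9, 12; 6 runs 3, 4, 5, 6; 8 runs 3, 7, 11, 15 — each is linear in n (n = 1, 2, …).
For term 6, n = 6, so the run lengths are 18, 8, 23.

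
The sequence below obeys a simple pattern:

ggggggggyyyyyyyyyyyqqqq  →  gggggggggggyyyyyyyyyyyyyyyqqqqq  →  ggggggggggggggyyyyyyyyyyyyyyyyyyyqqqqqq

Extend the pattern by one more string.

gggggggggggggggggyyyyyyyyyyyyyyyyyyyyyyyqqqqqqq

The n-th term is 3n+2 g's then 4n+3 y's then n+2 q's, where the shown terms are n = 2, 3, 4.
At n = 5 the blocks have lengths 17, 23, 7.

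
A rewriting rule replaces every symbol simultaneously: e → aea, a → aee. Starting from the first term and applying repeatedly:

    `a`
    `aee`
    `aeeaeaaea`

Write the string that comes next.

Expanding aeeaeaaea: a→aee, e→aea, e→aea, a→aee, e→aea, a→aee, a→aee, e→aea, a→aee. Concatenated: aee aea aea aee aea aee aee aea aee.

aeeaeaaeaaeeaeaaeeaeeaeaaee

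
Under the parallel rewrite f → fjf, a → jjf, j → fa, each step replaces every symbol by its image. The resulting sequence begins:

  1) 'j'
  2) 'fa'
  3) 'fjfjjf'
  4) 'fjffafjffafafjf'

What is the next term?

Rewriting the 15 symbols of fjffafjffafafjf one by one yields fjf fa fjf fjf jjf fjf fa fjf fjf jjf fjf jjf fjf fa fjf; concatenated:

fjffafjffjfjjffjffafjffjfjjffjfjjffjffafjf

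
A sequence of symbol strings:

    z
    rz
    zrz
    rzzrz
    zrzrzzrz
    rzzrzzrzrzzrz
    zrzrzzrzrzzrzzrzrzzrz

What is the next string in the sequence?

rzzrzzrzrzzrzzrzrzzrzrzzrzzrzrzzrz

Each term (from the third on) is the two preceding terms concatenated in order: term 3 = z·rz = zrz.
So term 8 is rzzrzzrzrzzrz·zrzrzzrzrzzrzzrzrzzrz.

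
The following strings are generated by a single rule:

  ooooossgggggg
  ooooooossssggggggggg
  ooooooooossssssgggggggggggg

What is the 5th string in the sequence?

ooooooooooooossssssssssgggggggggggggggggg

Each string has the form o^{2n+3} s^{2n} g^{3n+3} (n = 1, 2, …).
Setting n = 5 gives 13, 10, 18 characters in each block.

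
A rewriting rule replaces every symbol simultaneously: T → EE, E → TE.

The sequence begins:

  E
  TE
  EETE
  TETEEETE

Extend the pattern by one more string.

EETEEETETETEEETE

Rewriting each symbol of TETEEETE: T→EE, E→TE, T→EE, E→TE, E→TE, E→TE, T→EE, E→TE, which concatenates to EE TE EE TE TE TE EE TE.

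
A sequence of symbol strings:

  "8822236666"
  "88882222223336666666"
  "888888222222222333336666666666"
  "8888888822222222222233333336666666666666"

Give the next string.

88888888882222222222222223333333336666666666666666

Reading off run lengths: 8 runs 2, 4, 6, 8; 2 runs 3, 6, 9, 12; 3 runs 1, 3, 5, 7; 6 runs 4, 7, 10, 13 — each is linear in n (n = 1, 2, …).
At n = 5 the blocks have lengths 10, 15, 9, 16.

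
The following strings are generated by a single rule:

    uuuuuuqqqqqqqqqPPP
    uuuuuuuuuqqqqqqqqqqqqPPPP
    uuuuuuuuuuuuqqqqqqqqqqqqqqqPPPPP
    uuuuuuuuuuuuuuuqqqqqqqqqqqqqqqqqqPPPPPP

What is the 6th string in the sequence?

uuuuuuuuuuuuuuuuuuuuuqqqqqqqqqqqqqqqqqqqqqqqqPPPPPPPP

Reading off run lengths: u runs 6, 9, 12, 15; q runs 9, 12, 15, 18; P runs 3, 4, 5, 6 — each is linear in n, where the shown terms are n = 2, 3, 4, 5.
For term 6, n = 7, so the run lengths are 21, 24, 8.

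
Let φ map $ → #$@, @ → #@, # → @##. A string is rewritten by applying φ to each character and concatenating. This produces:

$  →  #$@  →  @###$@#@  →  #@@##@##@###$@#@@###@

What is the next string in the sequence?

Applying the rule to each of the 21 symbols of #@@##@##@###$@#@@###@ gives the pieces @## #@ #@ @## @## #@ @## @## #@ @## @## @## #$@ #@ @## #@ #@ @## @## @## #@, which concatenate to the answer.

@###@#@@##@###@@##@###@@##@##@###$@#@@###@#@@##@##@###@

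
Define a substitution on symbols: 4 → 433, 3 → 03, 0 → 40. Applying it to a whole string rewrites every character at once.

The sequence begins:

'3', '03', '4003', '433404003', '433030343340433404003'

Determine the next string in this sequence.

Applying the rule to each of the 21 symbols of 433030343340433404003 gives the pieces 433 03 03 40 03 40 03 433 03 03 433 40 433 03 03 433 40 433 40 40 03, which concatenate to the answer.

433030340034003433030343340433030343340433404003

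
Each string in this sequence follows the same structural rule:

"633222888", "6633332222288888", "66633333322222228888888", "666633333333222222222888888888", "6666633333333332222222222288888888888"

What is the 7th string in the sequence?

Reading off run lengths: 6 runs 1, 2, 3, 4, 5; 3 runs 2, 4, 6, 8, 10; 2 runs 3, 5, 7, 9, 11; 8 runs 3, 5, 7, 9, 11 — each is linear in n (n = 1, 2, …).
Setting n = 7 gives 7, 14, 15, 15 characters in each block.

666666633333333333333222222222222222888888888888888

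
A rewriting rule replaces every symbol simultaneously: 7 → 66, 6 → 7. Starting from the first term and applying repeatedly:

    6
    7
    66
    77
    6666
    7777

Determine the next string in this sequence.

66666666

Apply φ to 7777 symbol by symbol: 7→66, 7→66, 7→66, 7→66; joined: 66 66 66 66.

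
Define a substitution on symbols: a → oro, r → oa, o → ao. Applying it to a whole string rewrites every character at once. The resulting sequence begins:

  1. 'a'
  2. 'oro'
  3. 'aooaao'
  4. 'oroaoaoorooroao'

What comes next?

Applying the rule to each of the 15 symbols of oroaoaoorooroao gives the pieces ao oa ao oro ao oro ao ao oa ao ao oa ao oro ao, which concatenate to the answer.

aooaaooroaooroaoaooaaoaooaaooroao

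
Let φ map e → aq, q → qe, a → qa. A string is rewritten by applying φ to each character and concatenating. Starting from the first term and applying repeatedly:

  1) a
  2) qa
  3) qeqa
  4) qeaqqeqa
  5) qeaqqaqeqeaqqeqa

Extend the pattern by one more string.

qeaqqaqeqeqaqeaqqeaqqaqeqeaqqeqa

Applying the rule to each of the 16 symbols of qeaqqaqeqeaqqeqa gives the pieces qe aq qa qe qe qa qe aq qe aq qa qe qe aq qe qa, which concatenate to the answer.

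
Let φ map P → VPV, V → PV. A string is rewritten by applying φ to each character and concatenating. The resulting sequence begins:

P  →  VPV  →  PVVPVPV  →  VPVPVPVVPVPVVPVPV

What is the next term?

Replace each of the 17 characters of VPVPVPVVPVPVVPVPV in place — PV VPV PV VPV PV VPV PV PV VPV PV VPV PV PV VPV PV VPV PV — and concatenate.

PVVPVPVVPVPVVPVPVPVVPVPVVPVPVPVVPVPVVPVPV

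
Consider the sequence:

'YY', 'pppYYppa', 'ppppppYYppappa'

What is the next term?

pppppppppYYppappappa

Each term wraps the previous one in ppp on the left and ppa on the right.
So the next term is ppp·ppppppYYppappa·ppa.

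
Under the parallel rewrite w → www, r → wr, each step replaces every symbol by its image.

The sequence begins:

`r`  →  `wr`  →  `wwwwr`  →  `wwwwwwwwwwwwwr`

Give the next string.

Rewriting the 14 symbols of wwwwwwwwwwwwwr one by one yields www www www www www www www www www www www www www wr; concatenated:

wwwwwwwwwwwwwwwwwwwwwwwwwwwwwwwwwwwwwwwwr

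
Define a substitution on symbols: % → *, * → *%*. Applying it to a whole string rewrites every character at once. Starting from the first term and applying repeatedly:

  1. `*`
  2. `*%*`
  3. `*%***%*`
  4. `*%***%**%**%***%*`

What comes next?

Rewriting the 17 symbols of *%***%**%**%***%* one by one yields *%* * *%* *%* *%* * *%* *%* * *%* *%* * *%* *%* *%* * *%*; concatenated:

*%***%**%**%***%**%***%**%***%**%**%***%*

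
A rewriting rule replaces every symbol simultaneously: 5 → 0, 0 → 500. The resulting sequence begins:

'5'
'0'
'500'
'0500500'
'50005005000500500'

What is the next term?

Replace each of the 17 characters of 50005005000500500 in place — 0 500 500 500 0 500 500 0 500 500 500 0 500 500 0 500 500 — and concatenate.

05005005000500500050050050005005000500500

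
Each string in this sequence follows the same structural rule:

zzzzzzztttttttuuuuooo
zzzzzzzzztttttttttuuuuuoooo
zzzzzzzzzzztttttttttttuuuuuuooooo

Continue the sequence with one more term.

Term n consists of 2n+1 z's, followed by 2n+1 t's, followed by n+1 u's, followed by n o's, where the shown terms are n = 3, 4, 5.
Setting n = 6 gives 13, 13, 7, 6 characters in each block.

zzzzzzzzzzzzztttttttttttttuuuuuuuoooooo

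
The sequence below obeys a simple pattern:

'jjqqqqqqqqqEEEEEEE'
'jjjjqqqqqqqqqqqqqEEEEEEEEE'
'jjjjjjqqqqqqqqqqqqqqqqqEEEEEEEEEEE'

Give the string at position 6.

jjjjjjjjjjjjqqqqqqqqqqqqqqqqqqqqqqqqqqqqqEEEEEEEEEEEEEEEEE

Term n consists of 2n-2 j's, followed by 4n+1 q's, followed by 2n+3 E's, where the shown terms are n = 2, 3, 4.
For term 6, n = 7, so the run lengths are 12, 29, 17.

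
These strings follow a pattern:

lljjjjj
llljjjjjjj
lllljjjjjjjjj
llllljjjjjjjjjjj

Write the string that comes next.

Reading off run lengths: l runs 2, 3, 4, 5; j runs 5, 7, 9, 11 — each is linear in n, where the shown terms are n = 2, 3, 4, 5.
At n = 6 the blocks have lengths 6, 13.

lllllljjjjjjjjjjjjj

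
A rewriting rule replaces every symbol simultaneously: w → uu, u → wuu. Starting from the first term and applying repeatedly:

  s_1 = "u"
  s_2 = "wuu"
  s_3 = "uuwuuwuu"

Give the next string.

Expanding uuwuuwuu: u→wuu, u→wuu, w→uu, u→wuu, u→wuu, w→uu, u→wuu, u→wuu. Concatenated: wuu wuu uu wuu wuu uu wuu wuu.

wuuwuuuuwuuwuuuuwuuwuu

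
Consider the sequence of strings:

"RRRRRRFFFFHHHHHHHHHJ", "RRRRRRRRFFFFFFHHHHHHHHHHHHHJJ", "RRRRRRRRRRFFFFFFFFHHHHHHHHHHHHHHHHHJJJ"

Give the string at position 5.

The n-th term is 2n+2 R's then 2n F's then 4n+1 H's then n-1 J's, where the shown terms are n = 2, 3, 4.
For term 5, n = 6, so the run lengths are 14, 12, 25, 5.

RRRRRRRRRRRRRRFFFFFFFFFFFFHHHHHHHHHHHHHHHHHHHHHHHHHJJJJJ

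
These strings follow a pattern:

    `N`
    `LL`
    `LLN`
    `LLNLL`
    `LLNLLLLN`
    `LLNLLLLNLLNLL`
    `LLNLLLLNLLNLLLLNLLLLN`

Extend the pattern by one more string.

LLNLLLLNLLNLLLLNLLLLNLLNLLLLNLLNLL

Each term (from the third on) is the previous term followed by the one before it: term 3 = LL·N = LLN.
The next term joins LLNLLLLNLLNLLLLNLLLLN and LLNLLLLNLLNLL.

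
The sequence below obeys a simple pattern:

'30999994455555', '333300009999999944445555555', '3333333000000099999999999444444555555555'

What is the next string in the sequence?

Each string has the form 3^{3n-2} 0^{3n-2} 9^{3n+2} 4^{2n} 5^{2n+3} (n = 1, 2, …).
For the next term, n = 4, so the run lengths are 10, 10, 14, 8, 11.

33333333330000000000999999999999994444444455555555555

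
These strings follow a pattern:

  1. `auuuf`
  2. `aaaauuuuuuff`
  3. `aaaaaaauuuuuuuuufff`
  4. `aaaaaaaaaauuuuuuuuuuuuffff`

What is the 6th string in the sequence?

aaaaaaaaaaaaaaaauuuuuuuuuuuuuuuuuuffffff

Reading off run lengths: a runs 1, 4, 7, 10; u runs 3, 6, 9, 12; f runs 1, 2, 3, 4 — each is linear in n (n = 1, 2, …).
For term 6, n = 6, so the run lengths are 16, 18, 6.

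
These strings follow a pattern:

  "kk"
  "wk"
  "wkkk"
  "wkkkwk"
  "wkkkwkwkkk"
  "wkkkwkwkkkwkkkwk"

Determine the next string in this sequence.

From term 3 onward, concatenate the last term with the second-to-last: wk·kk = wkkk, wkkk·wk = wkkkwk, …
Continuing: wkkkwkwkkkwkkkwk · wkkkwkwkkk gives term 7.

wkkkwkwkkkwkkkwkwkkkwkwkkk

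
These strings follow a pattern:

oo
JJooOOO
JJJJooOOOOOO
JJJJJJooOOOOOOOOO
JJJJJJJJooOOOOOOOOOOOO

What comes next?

JJJJJJJJJJooOOOOOOOOOOOOOOO

s(k+1) = JJ·s(k)·OOO, so each term gains JJ as a prefix and OOO as a suffix.
So the next term is JJ·JJJJJJJJooOOOOOOOOOOOO·OOO.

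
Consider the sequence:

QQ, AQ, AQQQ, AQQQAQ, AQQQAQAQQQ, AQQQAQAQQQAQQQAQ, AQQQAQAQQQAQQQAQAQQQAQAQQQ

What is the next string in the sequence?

From term 3 onward, concatenate the last term with the second-to-last: AQ·QQ = AQQQ, AQQQ·AQ = AQQQAQ, …
The next term joins AQQQAQAQQQAQQQAQAQQQAQAQQQ and AQQQAQAQQQAQQQAQ.

AQQQAQAQQQAQQQAQAQQQAQAQQQAQQQAQAQQQAQQQAQ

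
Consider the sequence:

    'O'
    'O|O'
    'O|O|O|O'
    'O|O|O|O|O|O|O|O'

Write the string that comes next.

Every step duplicates the string with '|' between the halves.
Doubling O|O|O|O|O|O|O|O with '|' between the halves:

O|O|O|O|O|O|O|O|O|O|O|O|O|O|O|O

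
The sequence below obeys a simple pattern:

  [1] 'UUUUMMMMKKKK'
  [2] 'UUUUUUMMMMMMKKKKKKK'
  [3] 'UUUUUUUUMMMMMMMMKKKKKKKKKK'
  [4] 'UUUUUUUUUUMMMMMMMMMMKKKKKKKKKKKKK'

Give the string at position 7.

The n-th term is 2n U's then 2n M's then 3n-2 K's, where the shown terms are n = 2, 3, 4, 5.
Setting n = 8 gives 16, 16, 22 characters in each block.

UUUUUUUUUUUUUUUUMMMMMMMMMMMMMMMMKKKKKKKKKKKKKKKKKKKKKK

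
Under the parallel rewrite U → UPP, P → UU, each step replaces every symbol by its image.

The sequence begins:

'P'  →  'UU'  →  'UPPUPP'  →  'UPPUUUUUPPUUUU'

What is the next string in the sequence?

UPPUUUUUPPUPPUPPUPPUPPUUUUUPPUPPUPPUPP

Replace each of the 14 characters of UPPUUUUUPPUUUU in place — UPP UU UU UPP UPP UPP UPP UPP UU UU UPP UPP UPP UPP — and concatenate.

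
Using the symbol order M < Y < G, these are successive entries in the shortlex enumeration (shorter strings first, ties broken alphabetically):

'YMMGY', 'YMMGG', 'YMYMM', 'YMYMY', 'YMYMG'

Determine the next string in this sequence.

YMYYM

Treat YMYMG as a base-3 numeral over the given alphabet and add one, carrying through any trailing G's.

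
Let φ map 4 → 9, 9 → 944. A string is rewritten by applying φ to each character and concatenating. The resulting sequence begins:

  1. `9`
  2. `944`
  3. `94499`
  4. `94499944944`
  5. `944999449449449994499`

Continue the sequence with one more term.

Applying the rule to each of the 21 symbols of 944999449449449994499 gives the pieces 944 9 9 944 944 944 9 9 944 9 9 944 9 9 944 944 944 9 9 944 944, which concatenate to the answer.

9449994494494499944999449994494494499944944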